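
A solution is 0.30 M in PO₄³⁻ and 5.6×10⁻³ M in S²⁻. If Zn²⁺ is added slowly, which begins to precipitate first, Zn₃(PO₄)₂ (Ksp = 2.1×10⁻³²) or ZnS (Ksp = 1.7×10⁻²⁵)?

Each salt precipitates once Q = Ksp for that salt.
For Zn₃(PO₄)₂: [Zn²⁺] = (Ksp/[PO₄³⁻]^2)^(1/3) = 6.2×10⁻¹¹ M
For ZnS: [Zn²⁺] = (Ksp/[S²⁻]) = 3.0×10⁻²³ M
The smaller threshold [Zn²⁺] is reached first, so ZnS precipitates first.

ZnS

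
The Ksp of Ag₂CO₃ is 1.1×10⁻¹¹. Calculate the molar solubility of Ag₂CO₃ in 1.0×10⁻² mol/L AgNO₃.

Ag₂CO₃(s) ⇌ 2 Ag⁺(aq) + CO₃²⁻(aq)
Ag⁺ is already present at 1.0×10⁻² mol/L. If s mol/L of Ag₂CO₃ dissolves, [CO₃²⁻] = s while [Ag⁺] ≈ 1.0×10⁻² mol/L.
Ksp = [Ag⁺]^2[CO₃²⁻] = (1.0×10⁻²)^2s
s = 1.1×10⁻¹¹ / (1.0×10⁻²)^2 = 1.1×10⁻⁷
s = 1.1×10⁻⁷ mol/L

1.1×10⁻⁷ M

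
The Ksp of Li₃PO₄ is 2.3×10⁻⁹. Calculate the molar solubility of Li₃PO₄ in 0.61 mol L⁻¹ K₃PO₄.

5.2×10⁻⁴ M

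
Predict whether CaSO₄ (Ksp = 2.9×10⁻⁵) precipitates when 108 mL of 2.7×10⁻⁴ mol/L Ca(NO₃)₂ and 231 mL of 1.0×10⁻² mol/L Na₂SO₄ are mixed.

No

After mixing, V = 108 mL + 231 mL = 339 mL.
[Ca²⁺] = (2.7×10⁻⁴)(108)/339 = 8.6×10⁻⁵ mol/L
[SO₄²⁻] = (1.0×10⁻²)(231)/339 = 6.8×10⁻³ mol/L
Q = [Ca²⁺][SO₄²⁻] = 5.9×10⁻⁷
Since Q (5.9×10⁻⁷) is less than Ksp (2.9×10⁻⁵), no CaSO₄ precipitates.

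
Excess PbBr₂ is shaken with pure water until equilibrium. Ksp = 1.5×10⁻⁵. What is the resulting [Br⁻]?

PbBr₂(s) ⇌ Pb²⁺(aq) + 2 Br⁻(aq)
With molar solubility s: [Pb²⁺] = s, [Br⁻] = 2s.
Ksp = [Pb²⁺][Br⁻]^2 = s · (2s)^2 = 4s^3 = 1.5×10⁻⁵
s = 1.6×10⁻² mol/L
[Br⁻] = 2s = 3.1×10⁻² mol/L

3.1×10⁻² M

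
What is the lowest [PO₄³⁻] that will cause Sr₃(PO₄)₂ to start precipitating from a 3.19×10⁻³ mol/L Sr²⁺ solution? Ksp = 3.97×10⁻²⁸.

1.11×10⁻¹⁰ M

The threshold for precipitation is Q = Ksp.
Sr₃(PO₄)₂(s) ⇌ 3 Sr²⁺(aq) + 2 PO₄³⁻(aq)
Ksp = [Sr²⁺]^3[PO₄³⁻]^2 = [PO₄³⁻]^2(3.19×10⁻³)^3
[PO₄³⁻]^2 = 3.97×10⁻²⁸ / (3.19×10⁻³)^3 = 1.22×10⁻²⁰
[PO₄³⁻] = 1.11×10⁻¹⁰ mol/L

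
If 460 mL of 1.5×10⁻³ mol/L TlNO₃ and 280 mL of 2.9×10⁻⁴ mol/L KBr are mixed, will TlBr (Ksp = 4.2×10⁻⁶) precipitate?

The combined volume is 740 mL.
[Tl⁺] = (1.5×10⁻³)(460)/740 = 9.3×10⁻⁴ mol/L
[Br⁻] = (2.9×10⁻⁴)(280)/740 = 1.1×10⁻⁴ mol/L
Q = [Tl⁺][Br⁻] = 1.0×10⁻⁷
Q = 1.0×10⁻⁷ < Ksp = 4.2×10⁻⁶, so the solution is unsaturated and no precipitate forms.

No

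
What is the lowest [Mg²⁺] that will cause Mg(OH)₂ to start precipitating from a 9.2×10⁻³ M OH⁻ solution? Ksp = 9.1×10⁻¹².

1.1×10⁻⁷ M

Precipitation of each salt begins when its ion product equals Ksp.
Mg(OH)₂(s) ⇌ Mg²⁺(aq) + 2 OH⁻(aq)
Ksp = [Mg²⁺][OH⁻]^2 = [Mg²⁺](9.2×10⁻³)^2
[Mg²⁺] = 9.1×10⁻¹² / (9.2×10⁻³)^2 = 1.1×10⁻⁷
[Mg²⁺] = 1.1×10⁻⁷ M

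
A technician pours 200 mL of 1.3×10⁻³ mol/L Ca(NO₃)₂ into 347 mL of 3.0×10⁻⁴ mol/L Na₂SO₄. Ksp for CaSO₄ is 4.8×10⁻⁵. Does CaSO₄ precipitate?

Total volume after mixing = 200 + 347 = 547 mL.
[Ca²⁺] = (1.3×10⁻³)(200)/547 = 4.8×10⁻⁴ mol/L
[SO₄²⁻] = (3.0×10⁻⁴)(347)/547 = 1.9×10⁻⁴ mol/L
Q = [Ca²⁺][SO₄²⁻] = 9.0×10⁻⁸
Q = 9.0×10⁻⁸ < Ksp = 4.8×10⁻⁵, so the solution is unsaturated and no precipitate forms.

No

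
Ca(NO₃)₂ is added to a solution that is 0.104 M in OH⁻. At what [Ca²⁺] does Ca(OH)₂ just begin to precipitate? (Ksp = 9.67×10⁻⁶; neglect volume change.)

8.94×10⁻⁴ M

Each salt precipitates once Q = Ksp for that salt.
Ca(OH)₂(s) ⇌ Ca²⁺(aq) + 2 OH⁻(aq)
Ksp = [Ca²⁺][OH⁻]^2 = [Ca²⁺](0.104)^2
[Ca²⁺] = 9.67×10⁻⁶ / (0.104)^2 = 8.94×10⁻⁴
[Ca²⁺] = 8.94×10⁻⁴ M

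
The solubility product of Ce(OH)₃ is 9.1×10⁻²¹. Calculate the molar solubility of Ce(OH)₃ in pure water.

Ce(OH)₃(s) ⇌ Ce³⁺(aq) + 3 OH⁻(aq)
For each mole of Ce(OH)₃ that dissolves per liter, [Ce³⁺] = s and [OH⁻] = 3s; let s denote this solubility.
Ksp = [Ce³⁺][OH⁻]^3 = s · (3s)^3 = 27s^4
27s^4 = 9.1×10⁻²¹  ⇒  s^4 = 3.4×10⁻²²
s = 4.3×10⁻⁶ mol/L

4.3×10⁻⁶ M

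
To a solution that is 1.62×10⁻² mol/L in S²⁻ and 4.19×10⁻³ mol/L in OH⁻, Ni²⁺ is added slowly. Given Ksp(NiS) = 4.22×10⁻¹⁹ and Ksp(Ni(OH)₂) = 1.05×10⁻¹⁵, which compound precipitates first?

NiS

Precipitation begins when Q = Ksp.
For NiS: [Ni²⁺] = (Ksp/[S²⁻]) = 2.60×10⁻¹⁷ mol/L
For Ni(OH)₂: [Ni²⁺] = (Ksp/[OH⁻]^2) = 5.98×10⁻¹¹ mol/L
NiS requires the lower [Ni²⁺], so it precipitates first.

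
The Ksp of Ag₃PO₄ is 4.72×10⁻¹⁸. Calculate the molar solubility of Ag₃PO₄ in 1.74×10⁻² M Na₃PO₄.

Ag₃PO₄(s) ⇌ 3 Ag⁺(aq) + PO₄³⁻(aq)
The solution already contains PO₄³⁻ at 1.74×10⁻² M. Let s be the molar solubility of Ag₃PO₄.
[PO₄³⁻] ≈ 1.74×10⁻² M (common ion dominates); [Ag⁺] = 3s.
Ksp = [Ag⁺]^3[PO₄³⁻] = (3s)^3(1.74×10⁻²)
(3s)^3 = 4.72×10⁻¹⁸ / (1.74×10⁻²) = 2.71×10⁻¹⁶
s = 2.16×10⁻⁶ M

2.16×10⁻⁶ M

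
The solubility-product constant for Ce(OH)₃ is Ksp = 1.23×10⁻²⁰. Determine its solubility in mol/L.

4.62×10⁻⁶ M

Ce(OH)₃(s) ⇌ Ce³⁺(aq) + 3 OH⁻(aq)
Call the molar solubility s, so that [Ce³⁺] = s and [OH⁻] = 3s.
Ksp = [Ce³⁺][OH⁻]^3 = s · (3s)^3 = 27s^4
27s^4 = 1.23×10⁻²⁰  ⇒  s^4 = 4.56×10⁻²²
s = 4.62×10⁻⁶ M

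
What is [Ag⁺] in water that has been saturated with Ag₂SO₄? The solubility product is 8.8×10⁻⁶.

Ag₂SO₄(s) ⇌ 2 Ag⁺(aq) + SO₄²⁻(aq)
For each mole of Ag₂SO₄ that dissolves per liter, [Ag⁺] = 2s and [SO₄²⁻] = s; let s denote this solubility.
Ksp = [Ag⁺]^2[SO₄²⁻] = (2s)^2 · s = 4s^3 = 8.8×10⁻⁶
s = 1.3×10⁻² M
[Ag⁺] = 2s = 2.6×10⁻² M

2.6×10⁻² M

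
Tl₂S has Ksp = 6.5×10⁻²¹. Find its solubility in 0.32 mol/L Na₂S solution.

Tl₂S(s) ⇌ 2 Tl⁺(aq) + S²⁻(aq)
S²⁻ is already present at 0.32 mol/L. If s mol/L of Tl₂S dissolves, [Tl⁺] = 2s while [S²⁻] ≈ 0.32 mol/L.
Ksp = [Tl⁺]^2[S²⁻] = (2s)^2(0.32)
(2s)^2 = 6.5×10⁻²¹ / (0.32) = 2.0×10⁻²⁰
s = 7.1×10⁻¹¹ mol/L

7.1×10⁻¹¹ M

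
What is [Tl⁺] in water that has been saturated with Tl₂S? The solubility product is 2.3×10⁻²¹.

1.7×10⁻⁷ M

Tl₂S(s) ⇌ 2 Tl⁺(aq) + S²⁻(aq)
If s mol/L of Tl₂S dissolves, [Tl⁺] = 2s and [S²⁻] = s.
Ksp = [Tl⁺]^2[S²⁻] = (2s)^2 · s = 4s^3 = 2.3×10⁻²¹
s = 8.3×10⁻⁸ mol L⁻¹
[Tl⁺] = 2s = 1.7×10⁻⁷ mol L⁻¹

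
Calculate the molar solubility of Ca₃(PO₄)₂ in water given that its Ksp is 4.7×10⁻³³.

1.3×10⁻⁷ M

Ca₃(PO₄)₂(s) ⇌ 3 Ca²⁺(aq) + 2 PO₄³⁻(aq)
For each mole of Ca₃(PO₄)₂ that dissolves per liter, [Ca²⁺] = 3s and [PO₄³⁻] = 2s; let s denote this solubility.
Ksp = [Ca²⁺]^3[PO₄³⁻]^2 = (3s)^3 · (2s)^2 = 108s^5
108s^5 = 4.7×10⁻³³  ⇒  s^5 = 4.4×10⁻³⁵
Taking the 5th root, s = 1.3×10⁻⁷ mol L⁻¹.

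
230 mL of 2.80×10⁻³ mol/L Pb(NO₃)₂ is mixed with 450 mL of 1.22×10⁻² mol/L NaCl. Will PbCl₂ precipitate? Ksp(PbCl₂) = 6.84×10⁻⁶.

The combined volume is 680 mL.
[Pb²⁺] = (2.80×10⁻³)(230)/680 = 9.47×10⁻⁴ mol/L
[Cl⁻] = (1.22×10⁻²)(450)/680 = 8.07×10⁻³ mol/L
Q = [Pb²⁺][Cl⁻]^2 = 6.17×10⁻⁸
Since Q (6.17×10⁻⁸) is less than Ksp (6.84×10⁻⁶), no PbCl₂ precipitates.

No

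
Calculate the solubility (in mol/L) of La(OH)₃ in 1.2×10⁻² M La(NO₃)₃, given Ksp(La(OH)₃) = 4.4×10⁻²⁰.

5.1×10⁻⁷ M

La(OH)₃(s) ⇌ La³⁺(aq) + 3 OH⁻(aq)
La³⁺ is already present at 1.2×10⁻² M. If s mol/L of La(OH)₃ dissolves, [OH⁻] = 3s while [La³⁺] ≈ 1.2×10⁻² M.
Ksp = [La³⁺][OH⁻]^3 = (1.2×10⁻²)(3s)^3
(3s)^3 = 4.4×10⁻²⁰ / (1.2×10⁻²) = 3.7×10⁻¹⁸
s = 5.1×10⁻⁷ M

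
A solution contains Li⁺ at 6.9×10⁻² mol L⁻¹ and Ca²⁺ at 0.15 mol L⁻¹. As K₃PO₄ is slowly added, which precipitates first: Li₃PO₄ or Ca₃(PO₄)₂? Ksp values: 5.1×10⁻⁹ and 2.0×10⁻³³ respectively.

A salt starts to precipitate once the ion product Q reaches its Ksp.
For Li₃PO₄: [PO₄³⁻] = (Ksp/[Li⁺]^3) = 1.6×10⁻⁵ mol L⁻¹
For Ca₃(PO₄)₂: [PO₄³⁻] = (Ksp/[Ca²⁺]^3)^(1/2) = 7.7×10⁻¹⁶ mol L⁻¹
The smaller threshold [PO₄³⁻] is reached first, so Ca₃(PO₄)₂ precipitates first.

Ca₃(PO₄)₂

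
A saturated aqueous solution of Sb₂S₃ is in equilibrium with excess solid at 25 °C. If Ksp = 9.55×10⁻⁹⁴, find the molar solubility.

9.76×10⁻²⁰ M

Sb₂S₃(s) ⇌ 2 Sb³⁺(aq) + 3 S²⁻(aq)
With molar solubility s: [Sb³⁺] = 2s, [S²⁻] = 3s.
Ksp = [Sb³⁺]^2[S²⁻]^3 = (2s)^2 · (3s)^3 = 108s^5
108s^5 = 9.55×10⁻⁹⁴  ⇒  s^5 = 8.84×10⁻⁹⁶
s = 9.76×10⁻²⁰ mol/L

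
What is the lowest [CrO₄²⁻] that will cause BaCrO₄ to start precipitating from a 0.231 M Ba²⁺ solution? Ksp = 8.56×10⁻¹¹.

3.71×10⁻¹⁰ M

The threshold for precipitation is Q = Ksp.
BaCrO₄(s) ⇌ Ba²⁺(aq) + CrO₄²⁻(aq)
Ksp = [Ba²⁺][CrO₄²⁻] = [CrO₄²⁻](0.231)
[CrO₄²⁻] = 8.56×10⁻¹¹ / (0.231) = 3.71×10⁻¹⁰
[CrO₄²⁻] = 3.71×10⁻¹⁰ M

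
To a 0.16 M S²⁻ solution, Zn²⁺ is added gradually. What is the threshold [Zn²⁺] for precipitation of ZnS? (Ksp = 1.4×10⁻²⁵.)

A salt starts to precipitate once the ion product Q reaches its Ksp.
ZnS(s) ⇌ Zn²⁺(aq) + S²⁻(aq)
Ksp = [Zn²⁺][S²⁻] = [Zn²⁺](0.16)
[Zn²⁺] = 1.4×10⁻²⁵ / (0.16) = 8.8×10⁻²⁵
[Zn²⁺] = 8.8×10⁻²⁵ M

8.8×10⁻²⁵ M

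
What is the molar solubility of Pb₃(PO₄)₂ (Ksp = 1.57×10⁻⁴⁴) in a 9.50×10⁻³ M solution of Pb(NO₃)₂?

Pb₃(PO₄)₂(s) ⇌ 3 Pb²⁺(aq) + 2 PO₄³⁻(aq)
The solution already contains Pb²⁺ at 9.50×10⁻³ M. Let s be the molar solubility of Pb₃(PO₄)₂.
[Pb²⁺] ≈ 9.50×10⁻³ M (common ion dominates); [PO₄³⁻] = 2s.
Ksp = [Pb²⁺]^3[PO₄³⁻]^2 = (9.50×10⁻³)^3(2s)^2
(2s)^2 = 1.57×10⁻⁴⁴ / (9.50×10⁻³)^3 = 1.83×10⁻³⁸
s = 6.77×10⁻²⁰ M

6.77×10⁻²⁰ M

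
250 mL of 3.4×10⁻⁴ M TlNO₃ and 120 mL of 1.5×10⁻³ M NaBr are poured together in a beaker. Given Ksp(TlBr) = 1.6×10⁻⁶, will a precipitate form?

The combined volume is 370 mL.
[Tl⁺] = (3.4×10⁻⁴)(250)/370 = 2.3×10⁻⁴ M
[Br⁻] = (1.5×10⁻³)(120)/370 = 4.9×10⁻⁴ M
Q = [Tl⁺][Br⁻] = 1.1×10⁻⁷
Q = 1.1×10⁻⁷ < Ksp = 1.6×10⁻⁶, so the solution is unsaturated and no precipitate forms.

No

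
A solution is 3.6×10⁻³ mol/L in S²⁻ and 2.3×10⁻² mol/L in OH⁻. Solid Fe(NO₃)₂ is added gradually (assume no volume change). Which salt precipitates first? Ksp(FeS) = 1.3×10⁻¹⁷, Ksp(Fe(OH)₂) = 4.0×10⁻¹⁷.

Precipitation begins when Q = Ksp.
For FeS: [Fe²⁺] = (Ksp/[S²⁻]) = 3.6×10⁻¹⁵ mol/L
For Fe(OH)₂: [Fe²⁺] = (Ksp/[OH⁻]^2) = 7.6×10⁻¹⁴ mol/L
FeS requires the lower [Fe²⁺], so it precipitates first.

FeS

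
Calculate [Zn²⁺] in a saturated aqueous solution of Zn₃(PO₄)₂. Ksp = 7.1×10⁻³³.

4.4×10⁻⁷ M

Zn₃(PO₄)₂(s) ⇌ 3 Zn²⁺(aq) + 2 PO₄³⁻(aq)
For each mole of Zn₃(PO₄)₂ that dissolves per liter, [Zn²⁺] = 3s and [PO₄³⁻] = 2s; let s denote this solubility.
Ksp = [Zn²⁺]^3[PO₄³⁻]^2 = (3s)^3 · (2s)^2 = 108s^5 = 7.1×10⁻³³
s = 1.5×10⁻⁷ M
[Zn²⁺] = 3s = 4.4×10⁻⁷ M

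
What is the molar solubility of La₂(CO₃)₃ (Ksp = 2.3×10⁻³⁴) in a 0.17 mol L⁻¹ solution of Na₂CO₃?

1.1×10⁻¹⁶ M

La₂(CO₃)₃(s) ⇌ 2 La³⁺(aq) + 3 CO₃²⁻(aq)
With CO₃²⁻ already at 0.17 mol L⁻¹ and s small, take [CO₃²⁻] ≈ 0.17 mol L⁻¹ and [La³⁺] = 2s.
Ksp = [La³⁺]^2[CO₃²⁻]^3 = (2s)^2(0.17)^3
(2s)^2 = 2.3×10⁻³⁴ / (0.17)^3 = 4.7×10⁻³²
s = 1.1×10⁻¹⁶ mol L⁻¹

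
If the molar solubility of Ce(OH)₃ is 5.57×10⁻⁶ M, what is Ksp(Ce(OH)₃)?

Ksp = 2.60×10⁻²⁰

Ce(OH)₃(s) ⇌ Ce³⁺(aq) + 3 OH⁻(aq)
Call the molar solubility s, so that [Ce³⁺] = s and [OH⁻] = 3s.
Ksp = [Ce³⁺][OH⁻]^3 = s · (3s)^3 = 27s^4
Ksp = 27 × (5.57×10⁻⁶)^4 = 2.60×10⁻²⁰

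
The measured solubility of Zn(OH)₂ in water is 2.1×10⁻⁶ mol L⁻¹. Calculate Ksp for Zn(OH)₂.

Ksp = 3.7×10⁻¹⁷

Zn(OH)₂(s) ⇌ Zn²⁺(aq) + 2 OH⁻(aq)
If s mol/L of Zn(OH)₂ dissolves, [Zn²⁺] = s and [OH⁻] = 2s.
Ksp = [Zn²⁺][OH⁻]^2 = s · (2s)^2 = 4s^3
Ksp = 4 × (2.1×10⁻⁶)^3 = 3.7×10⁻¹⁷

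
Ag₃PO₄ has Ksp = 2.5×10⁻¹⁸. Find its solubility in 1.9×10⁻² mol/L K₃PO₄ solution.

1.7×10⁻⁶ M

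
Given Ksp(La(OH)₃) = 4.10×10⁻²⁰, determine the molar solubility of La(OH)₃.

6.24×10⁻⁶ M

La(OH)₃(s) ⇌ La³⁺(aq) + 3 OH⁻(aq)
If s mol/L of La(OH)₃ dissolves, [La³⁺] = s and [OH⁻] = 3s.
Ksp = [La³⁺][OH⁻]^3 = s · (3s)^3 = 27s^4
27s^4 = 4.10×10⁻²⁰  ⇒  s^4 = 1.52×10⁻²¹
s = (1.52×10⁻²¹)^(1/4) = 6.24×10⁻⁶ mol/L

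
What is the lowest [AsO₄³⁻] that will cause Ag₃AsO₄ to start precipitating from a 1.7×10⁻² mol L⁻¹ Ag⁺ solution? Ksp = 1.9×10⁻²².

Each salt precipitates once Q = Ksp for that salt.
Ag₃AsO₄(s) ⇌ 3 Ag⁺(aq) + AsO₄³⁻(aq)
Ksp = [Ag⁺]^3[AsO₄³⁻] = [AsO₄³⁻](1.7×10⁻²)^3
[AsO₄³⁻] = 1.9×10⁻²² / (1.7×10⁻²)^3 = 3.9×10⁻¹⁷
[AsO₄³⁻] = 3.9×10⁻¹⁷ mol L⁻¹

3.9×10⁻¹⁷ M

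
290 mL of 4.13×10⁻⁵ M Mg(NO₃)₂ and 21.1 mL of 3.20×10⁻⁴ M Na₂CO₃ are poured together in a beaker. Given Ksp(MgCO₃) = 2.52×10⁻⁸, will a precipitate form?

After mixing, V = 290 mL + 21.1 mL = 311.1 mL.
[Mg²⁺] = (4.13×10⁻⁵)(290)/311.1 = 3.85×10⁻⁵ M
[CO₃²⁻] = (3.20×10⁻⁴)(21.1)/311.1 = 2.17×10⁻⁵ M
Q = [Mg²⁺][CO₃²⁻] = 8.36×10⁻¹⁰
Q < Ksp (8.36×10⁻¹⁰ vs 2.52×10⁻⁸); the solution remains unsaturated and no precipitate forms.

No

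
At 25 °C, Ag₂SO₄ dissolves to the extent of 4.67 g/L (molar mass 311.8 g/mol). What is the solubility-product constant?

s = (4.67 g L⁻¹)/(311.8 g mol⁻¹) = 1.4978×10⁻² M
Ag₂SO₄(s) ⇌ 2 Ag⁺(aq) + SO₄²⁻(aq)
Call the molar solubility s, so that [Ag⁺] = 2s and [SO₄²⁻] = s.
Ksp = [Ag⁺]^2[SO₄²⁻] = (2s)^2 · s = 4s^3
Ksp = 4 × (1.4978×10⁻²)^3 = 1.34×10⁻⁵

Ksp = 1.34×10⁻⁵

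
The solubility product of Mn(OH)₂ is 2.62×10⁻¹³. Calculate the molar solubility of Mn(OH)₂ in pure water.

Mn(OH)₂(s) ⇌ Mn²⁺(aq) + 2 OH⁻(aq)
Let s be the molar solubility. Then [Mn²⁺] = s and [OH⁻] = 2s.
Ksp = [Mn²⁺][OH⁻]^2 = s · (2s)^2 = 4s^3
4s^3 = 2.62×10⁻¹³  ⇒  s^3 = 6.55×10⁻¹⁴
s = 4.03×10⁻⁵ M

4.03×10⁻⁵ M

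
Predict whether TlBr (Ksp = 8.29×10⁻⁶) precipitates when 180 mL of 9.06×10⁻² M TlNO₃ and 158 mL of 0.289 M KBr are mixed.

Yes

Total volume after mixing = 180 + 158 = 338 mL.
[Tl⁺] = (9.06×10⁻²)(180)/338 = 4.82×10⁻² M
[Br⁻] = (0.289)(158)/338 = 0.135 M
Q = [Tl⁺][Br⁻] = 6.52×10⁻³
Q = 6.52×10⁻³ > Ksp = 8.29×10⁻⁶, so the solution is supersaturated and TlBr precipitates.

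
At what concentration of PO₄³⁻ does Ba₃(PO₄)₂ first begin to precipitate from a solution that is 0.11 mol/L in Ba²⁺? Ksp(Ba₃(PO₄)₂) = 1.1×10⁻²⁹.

Precipitation begins when Q = Ksp.
Ba₃(PO₄)₂(s) ⇌ 3 Ba²⁺(aq) + 2 PO₄³⁻(aq)
Ksp = [Ba²⁺]^3[PO₄³⁻]^2 = [PO₄³⁻]^2(0.11)^3
[PO₄³⁻]^2 = 1.1×10⁻²⁹ / (0.11)^3 = 8.3×10⁻²⁷
[PO₄³⁻] = 9.1×10⁻¹⁴ mol/L

9.1×10⁻¹⁴ M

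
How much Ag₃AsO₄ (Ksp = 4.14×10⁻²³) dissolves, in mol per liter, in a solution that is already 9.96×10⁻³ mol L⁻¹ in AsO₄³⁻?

5.36×10⁻⁸ M

Ag₃AsO₄(s) ⇌ 3 Ag⁺(aq) + AsO₄³⁻(aq)
AsO₄³⁻ is already present at 9.96×10⁻³ mol L⁻¹. If s mol/L of Ag₃AsO₄ dissolves, [Ag⁺] = 3s while [AsO₄³⁻] ≈ 9.96×10⁻³ mol L⁻¹.
Ksp = [Ag⁺]^3[AsO₄³⁻] = (3s)^3(9.96×10⁻³)
(3s)^3 = 4.14×10⁻²³ / (9.96×10⁻³) = 4.16×10⁻²¹
s = 5.36×10⁻⁸ mol L⁻¹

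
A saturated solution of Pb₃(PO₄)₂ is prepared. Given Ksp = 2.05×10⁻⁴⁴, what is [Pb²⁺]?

Pb₃(PO₄)₂(s) ⇌ 3 Pb²⁺(aq) + 2 PO₄³⁻(aq)
If s mol/L of Pb₃(PO₄)₂ dissolves, [Pb²⁺] = 3s and [PO₄³⁻] = 2s.
Ksp = [Pb²⁺]^3[PO₄³⁻]^2 = (3s)^3 · (2s)^2 = 108s^5 = 2.05×10⁻⁴⁴
s = 7.17×10⁻¹⁰ mol/L
[Pb²⁺] = 3s = 2.15×10⁻⁹ mol/L

2.15×10⁻⁹ M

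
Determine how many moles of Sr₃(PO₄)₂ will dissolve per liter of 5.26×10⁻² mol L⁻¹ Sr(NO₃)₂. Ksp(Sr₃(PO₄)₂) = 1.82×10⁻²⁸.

5.59×10⁻¹³ M

Sr₃(PO₄)₂(s) ⇌ 3 Sr²⁺(aq) + 2 PO₄³⁻(aq)
With Sr²⁺ already at 5.26×10⁻² mol L⁻¹ and s small, take [Sr²⁺] ≈ 5.26×10⁻² mol L⁻¹ and [PO₄³⁻] = 2s.
Ksp = [Sr²⁺]^3[PO₄³⁻]^2 = (5.26×10⁻²)^3(2s)^2
(2s)^2 = 1.82×10⁻²⁸ / (5.26×10⁻²)^3 = 1.25×10⁻²⁴
s = 5.59×10⁻¹³ mol L⁻¹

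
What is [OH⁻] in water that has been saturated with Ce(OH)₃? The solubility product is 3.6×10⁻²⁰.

1.8×10⁻⁵ M

Ce(OH)₃(s) ⇌ Ce³⁺(aq) + 3 OH⁻(aq)
With molar solubility s: [Ce³⁺] = s, [OH⁻] = 3s.
Ksp = [Ce³⁺][OH⁻]^3 = s · (3s)^3 = 27s^4 = 3.6×10⁻²⁰
s = 6.0×10⁻⁶ mol L⁻¹
[OH⁻] = 3s = 1.8×10⁻⁵ mol L⁻¹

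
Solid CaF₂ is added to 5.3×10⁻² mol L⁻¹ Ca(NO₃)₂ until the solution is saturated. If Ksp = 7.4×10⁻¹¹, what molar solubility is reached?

1.9×10⁻⁵ M

CaF₂(s) ⇌ Ca²⁺(aq) + 2 F⁻(aq)
With Ca²⁺ already at 5.3×10⁻² mol L⁻¹ and s small, take [Ca²⁺] ≈ 5.3×10⁻² mol L⁻¹ and [F⁻] = 2s.
Ksp = [Ca²⁺][F⁻]^2 = (5.3×10⁻²)(2s)^2
(2s)^2 = 7.4×10⁻¹¹ / (5.3×10⁻²) = 1.4×10⁻⁹
s = 1.9×10⁻⁵ mol L⁻¹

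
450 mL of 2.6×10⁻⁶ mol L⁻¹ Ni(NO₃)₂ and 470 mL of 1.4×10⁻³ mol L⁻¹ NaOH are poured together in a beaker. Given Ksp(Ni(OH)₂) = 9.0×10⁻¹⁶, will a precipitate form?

Yes

Total volume after mixing = 450 + 470 = 920 mL.
[Ni²⁺] = (2.6×10⁻⁶)(450)/920 = 1.3×10⁻⁶ mol L⁻¹
[OH⁻] = (1.4×10⁻³)(470)/920 = 7.2×10⁻⁴ mol L⁻¹
Q = [Ni²⁺][OH⁻]^2 = 6.5×10⁻¹³
Since Q (6.5×10⁻¹³) exceeds Ksp (9.0×10⁻¹⁶), Ni(OH)₂ will precipitate.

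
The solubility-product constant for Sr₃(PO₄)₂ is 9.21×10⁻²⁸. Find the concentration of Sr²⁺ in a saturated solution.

4.61×10⁻⁶ M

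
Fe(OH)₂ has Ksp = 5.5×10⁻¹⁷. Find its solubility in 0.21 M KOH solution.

Fe(OH)₂(s) ⇌ Fe²⁺(aq) + 2 OH⁻(aq)
With OH⁻ already at 0.21 M and s small, take [OH⁻] ≈ 0.21 M and [Fe²⁺] = s.
Ksp = [Fe²⁺][OH⁻]^2 = s(0.21)^2
s = 5.5×10⁻¹⁷ / (0.21)^2 = 1.2×10⁻¹⁵
s = 1.2×10⁻¹⁵ M

1.2×10⁻¹⁵ M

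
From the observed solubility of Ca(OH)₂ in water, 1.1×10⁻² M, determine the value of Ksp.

Ksp = 5.3×10⁻⁶

Ca(OH)₂(s) ⇌ Ca²⁺(aq) + 2 OH⁻(aq)
If s mol/L of Ca(OH)₂ dissolves, [Ca²⁺] = s and [OH⁻] = 2s.
Ksp = [Ca²⁺][OH⁻]^2 = s · (2s)^2 = 4s^3
Ksp = 4 × (1.1×10⁻²)^3 = 5.3×10⁻⁶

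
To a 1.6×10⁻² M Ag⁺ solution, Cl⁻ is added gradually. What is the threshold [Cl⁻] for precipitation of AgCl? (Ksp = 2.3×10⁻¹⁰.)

Precipitation of each salt begins when its ion product equals Ksp.
AgCl(s) ⇌ Ag⁺(aq) + Cl⁻(aq)
Ksp = [Ag⁺][Cl⁻] = [Cl⁻](1.6×10⁻²)
[Cl⁻] = 2.3×10⁻¹⁰ / (1.6×10⁻²) = 1.4×10⁻⁸
[Cl⁻] = 1.4×10⁻⁸ M

1.4×10⁻⁸ M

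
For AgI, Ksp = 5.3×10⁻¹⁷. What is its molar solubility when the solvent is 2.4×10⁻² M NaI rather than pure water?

2.2×10⁻¹⁵ M

AgI(s) ⇌ Ag⁺(aq) + I⁻(aq)
I⁻ is already present at 2.4×10⁻² M. If s mol/L of AgI dissolves, [Ag⁺] = s while [I⁻] ≈ 2.4×10⁻² M.
Ksp = [Ag⁺][I⁻] = s(2.4×10⁻²)
s = 5.3×10⁻¹⁷ / (2.4×10⁻²) = 2.2×10⁻¹⁵
s = 2.2×10⁻¹⁵ M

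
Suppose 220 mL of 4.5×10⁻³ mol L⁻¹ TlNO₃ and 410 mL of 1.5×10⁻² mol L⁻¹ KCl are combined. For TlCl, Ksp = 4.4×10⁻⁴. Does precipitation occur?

No

Total volume after mixing = 220 + 410 = 630 mL.
[Tl⁺] = (4.5×10⁻³)(220)/630 = 1.6×10⁻³ mol L⁻¹
[Cl⁻] = (1.5×10⁻²)(410)/630 = 9.8×10⁻³ mol L⁻¹
Q = [Tl⁺][Cl⁻] = 1.5×10⁻⁵
Q < Ksp (1.5×10⁻⁵ vs 4.4×10⁻⁴); the solution remains unsaturated and no precipitate forms.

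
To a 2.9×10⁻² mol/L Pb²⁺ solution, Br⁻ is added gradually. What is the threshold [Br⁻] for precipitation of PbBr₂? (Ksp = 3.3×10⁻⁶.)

Each salt precipitates once Q = Ksp for that salt.
PbBr₂(s) ⇌ Pb²⁺(aq) + 2 Br⁻(aq)
Ksp = [Pb²⁺][Br⁻]^2 = [Br⁻]^2(2.9×10⁻²)
[Br⁻]^2 = 3.3×10⁻⁶ / (2.9×10⁻²) = 1.1×10⁻⁴
[Br⁻] = 1.1×10⁻² mol/L

1.1×10⁻² M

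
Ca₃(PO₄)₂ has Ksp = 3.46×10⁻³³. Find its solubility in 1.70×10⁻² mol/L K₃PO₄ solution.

Ca₃(PO₄)₂(s) ⇌ 3 Ca²⁺(aq) + 2 PO₄³⁻(aq)
PO₄³⁻ is already present at 1.70×10⁻² mol/L. If s mol/L of Ca₃(PO₄)₂ dissolves, [Ca²⁺] = 3s while [PO₄³⁻] ≈ 1.70×10⁻² mol/L.
Ksp = [Ca²⁺]^3[PO₄³⁻]^2 = (3s)^3(1.70×10⁻²)^2
(3s)^3 = 3.46×10⁻³³ / (1.70×10⁻²)^2 = 1.20×10⁻²⁹
s = 7.63×10⁻¹¹ mol/L

7.63×10⁻¹¹ M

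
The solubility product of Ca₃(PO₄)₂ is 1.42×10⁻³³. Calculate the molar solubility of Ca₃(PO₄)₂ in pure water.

Ca₃(PO₄)₂(s) ⇌ 3 Ca²⁺(aq) + 2 PO₄³⁻(aq)
If s mol/L of Ca₃(PO₄)₂ dissolves, [Ca²⁺] = 3s and [PO₄³⁻] = 2s.
Ksp = [Ca²⁺]^3[PO₄³⁻]^2 = (3s)^3 · (2s)^2 = 108s^5
108s^5 = 1.42×10⁻³³  ⇒  s^5 = 1.31×10⁻³⁵
Taking the 5th root, s = 1.06×10⁻⁷ M.

1.06×10⁻⁷ M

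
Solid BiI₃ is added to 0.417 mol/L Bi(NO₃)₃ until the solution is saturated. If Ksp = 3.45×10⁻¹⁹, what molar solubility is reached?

3.13×10⁻⁷ M

BiI₃(s) ⇌ Bi³⁺(aq) + 3 I⁻(aq)
The solution already contains Bi³⁺ at 0.417 mol/L. Let s be the molar solubility of BiI₃.
[Bi³⁺] ≈ 0.417 mol/L (common ion dominates); [I⁻] = 3s.
Ksp = [Bi³⁺][I⁻]^3 = (0.417)(3s)^3
(3s)^3 = 3.45×10⁻¹⁹ / (0.417) = 8.27×10⁻¹⁹
s = 3.13×10⁻⁷ mol/L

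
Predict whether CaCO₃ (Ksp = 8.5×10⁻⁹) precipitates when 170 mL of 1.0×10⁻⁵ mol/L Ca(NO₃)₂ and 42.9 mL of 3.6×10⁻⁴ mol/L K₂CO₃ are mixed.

No

The combined volume is 212.9 mL.
[Ca²⁺] = (1.0×10⁻⁵)(170)/212.9 = 8.0×10⁻⁶ mol/L
[CO₃²⁻] = (3.6×10⁻⁴)(42.9)/212.9 = 7.3×10⁻⁵ mol/L
Q = [Ca²⁺][CO₃²⁻] = 5.8×10⁻¹⁰
Q < Ksp (5.8×10⁻¹⁰ vs 8.5×10⁻⁹); the solution remains unsaturated and no precipitate forms.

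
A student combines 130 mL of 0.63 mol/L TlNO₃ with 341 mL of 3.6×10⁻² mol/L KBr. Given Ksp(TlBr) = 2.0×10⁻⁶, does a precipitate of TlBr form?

After mixing, V = 130 mL + 341 mL = 471 mL.
[Tl⁺] = (0.63)(130)/471 = 0.17 mol/L
[Br⁻] = (3.6×10⁻²)(341)/471 = 2.6×10⁻² mol/L
Q = [Tl⁺][Br⁻] = 4.5×10⁻³
Q = 4.5×10⁻³ > Ksp = 2.0×10⁻⁶, so the solution is supersaturated and TlBr precipitates.

Yes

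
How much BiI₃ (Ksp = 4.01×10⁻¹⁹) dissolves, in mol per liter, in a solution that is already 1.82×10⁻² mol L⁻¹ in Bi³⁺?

BiI₃(s) ⇌ Bi³⁺(aq) + 3 I⁻(aq)
Bi³⁺ is already present at 1.82×10⁻² mol L⁻¹. If s mol/L of BiI₃ dissolves, [I⁻] = 3s while [Bi³⁺] ≈ 1.82×10⁻² mol L⁻¹.
Ksp = [Bi³⁺][I⁻]^3 = (1.82×10⁻²)(3s)^3
(3s)^3 = 4.01×10⁻¹⁹ / (1.82×10⁻²) = 2.20×10⁻¹⁷
s = 9.34×10⁻⁷ mol L⁻¹

9.34×10⁻⁷ M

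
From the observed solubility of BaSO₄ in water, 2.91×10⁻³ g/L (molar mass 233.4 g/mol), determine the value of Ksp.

Ksp = 1.55×10⁻¹⁰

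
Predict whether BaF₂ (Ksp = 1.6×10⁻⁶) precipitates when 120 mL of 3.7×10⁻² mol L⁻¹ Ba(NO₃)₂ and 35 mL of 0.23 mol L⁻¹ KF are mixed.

Yes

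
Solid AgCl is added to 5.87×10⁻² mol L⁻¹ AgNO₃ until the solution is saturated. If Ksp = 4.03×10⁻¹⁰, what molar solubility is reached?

6.87×10⁻⁹ M

AgCl(s) ⇌ Ag⁺(aq) + Cl⁻(aq)
The solution already contains Ag⁺ at 5.87×10⁻² mol L⁻¹. Let s be the molar solubility of AgCl.
[Ag⁺] ≈ 5.87×10⁻² mol L⁻¹ (common ion dominates); [Cl⁻] = s.
Ksp = [Ag⁺][Cl⁻] = (5.87×10⁻²)s
s = 4.03×10⁻¹⁰ / (5.87×10⁻²) = 6.87×10⁻⁹
s = 6.87×10⁻⁹ mol L⁻¹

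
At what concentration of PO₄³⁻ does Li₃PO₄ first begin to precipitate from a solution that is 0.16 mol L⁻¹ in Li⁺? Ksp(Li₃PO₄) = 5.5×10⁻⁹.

A salt starts to precipitate once the ion product Q reaches its Ksp.
Li₃PO₄(s) ⇌ 3 Li⁺(aq) + PO₄³⁻(aq)
Ksp = [Li⁺]^3[PO₄³⁻] = [PO₄³⁻](0.16)^3
[PO₄³⁻] = 5.5×10⁻⁹ / (0.16)^3 = 1.3×10⁻⁶
[PO₄³⁻] = 1.3×10⁻⁶ mol L⁻¹

1.3×10⁻⁶ M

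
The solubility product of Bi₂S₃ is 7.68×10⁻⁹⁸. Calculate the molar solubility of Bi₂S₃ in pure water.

1.48×10⁻²⁰ M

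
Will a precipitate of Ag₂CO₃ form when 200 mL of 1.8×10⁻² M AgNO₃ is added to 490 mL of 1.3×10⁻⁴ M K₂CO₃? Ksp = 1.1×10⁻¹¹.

Yes

Total volume after mixing = 200 + 490 = 690 mL.
[Ag⁺] = (1.8×10⁻²)(200)/690 = 5.2×10⁻³ M
[CO₃²⁻] = (1.3×10⁻⁴)(490)/690 = 9.2×10⁻⁵ M
Q = [Ag⁺]^2[CO₃²⁻] = 2.5×10⁻⁹
Since Q (2.5×10⁻⁹) exceeds Ksp (1.1×10⁻¹¹), Ag₂CO₃ will precipitate.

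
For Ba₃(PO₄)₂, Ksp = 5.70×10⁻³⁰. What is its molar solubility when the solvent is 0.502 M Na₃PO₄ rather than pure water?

9.43×10⁻¹¹ M

Ba₃(PO₄)₂(s) ⇌ 3 Ba²⁺(aq) + 2 PO₄³⁻(aq)
PO₄³⁻ is already present at 0.502 M. If s mol/L of Ba₃(PO₄)₂ dissolves, [Ba²⁺] = 3s while [PO₄³⁻] ≈ 0.502 M.
Ksp = [Ba²⁺]^3[PO₄³⁻]^2 = (3s)^3(0.502)^2
(3s)^3 = 5.70×10⁻³⁰ / (0.502)^2 = 2.26×10⁻²⁹
s = 9.43×10⁻¹¹ M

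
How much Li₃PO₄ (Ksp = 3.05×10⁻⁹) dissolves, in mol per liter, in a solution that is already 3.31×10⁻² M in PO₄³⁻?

1.51×10⁻³ M

Li₃PO₄(s) ⇌ 3 Li⁺(aq) + PO₄³⁻(aq)
Let s be the solubility of Li₃PO₄ here. The common ion gives [PO₄³⁻] ≈ 3.31×10⁻² M, and [Li⁺] = 3s.
Ksp = [Li⁺]^3[PO₄³⁻] = (3s)^3(3.31×10⁻²)
(3s)^3 = 3.05×10⁻⁹ / (3.31×10⁻²) = 9.21×10⁻⁸
s = 1.51×10⁻³ M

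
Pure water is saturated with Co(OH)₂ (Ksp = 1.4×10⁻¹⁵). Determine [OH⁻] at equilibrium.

1.4×10⁻⁵ M

Co(OH)₂(s) ⇌ Co²⁺(aq) + 2 OH⁻(aq)
Call the molar solubility s, so that [Co²⁺] = s and [OH⁻] = 2s.
Ksp = [Co²⁺][OH⁻]^2 = s · (2s)^2 = 4s^3 = 1.4×10⁻¹⁵
s = 7.0×10⁻⁶ M
[OH⁻] = 2s = 1.4×10⁻⁵ M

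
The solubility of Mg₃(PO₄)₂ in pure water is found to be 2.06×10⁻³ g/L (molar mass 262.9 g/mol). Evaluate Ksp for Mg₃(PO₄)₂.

Ksp = 3.19×10⁻²⁴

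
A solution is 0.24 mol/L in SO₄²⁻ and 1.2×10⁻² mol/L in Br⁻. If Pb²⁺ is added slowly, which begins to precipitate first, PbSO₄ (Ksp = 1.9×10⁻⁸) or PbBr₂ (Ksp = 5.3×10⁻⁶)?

PbSO₄

A salt starts to precipitate once the ion product Q reaches its Ksp.
For PbSO₄: [Pb²⁺] = (Ksp/[SO₄²⁻]) = 7.9×10⁻⁸ mol/L
For PbBr₂: [Pb²⁺] = (Ksp/[Br⁻]^2) = 3.7×10⁻² mol/L
The smaller threshold [Pb²⁺] is reached first, so PbSO₄ precipitates first.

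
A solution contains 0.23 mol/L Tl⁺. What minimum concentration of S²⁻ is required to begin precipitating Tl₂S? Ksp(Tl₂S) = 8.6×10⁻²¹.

1.6×10⁻¹⁹ M

The threshold for precipitation is Q = Ksp.
Tl₂S(s) ⇌ 2 Tl⁺(aq) + S²⁻(aq)
Ksp = [Tl⁺]^2[S²⁻] = [S²⁻](0.23)^2
[S²⁻] = 8.6×10⁻²¹ / (0.23)^2 = 1.6×10⁻¹⁹
[S²⁻] = 1.6×10⁻¹⁹ mol/L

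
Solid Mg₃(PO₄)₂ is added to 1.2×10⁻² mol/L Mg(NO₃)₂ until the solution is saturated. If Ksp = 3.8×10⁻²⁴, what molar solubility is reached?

7.4×10⁻¹⁰ M

Mg₃(PO₄)₂(s) ⇌ 3 Mg²⁺(aq) + 2 PO₄³⁻(aq)
The solution already contains Mg²⁺ at 1.2×10⁻² mol/L. Let s be the molar solubility of Mg₃(PO₄)₂.
[Mg²⁺] ≈ 1.2×10⁻² mol/L (common ion dominates); [PO₄³⁻] = 2s.
Ksp = [Mg²⁺]^3[PO₄³⁻]^2 = (1.2×10⁻²)^3(2s)^2
(2s)^2 = 3.8×10⁻²⁴ / (1.2×10⁻²)^3 = 2.2×10⁻¹⁸
s = 7.4×10⁻¹⁰ mol/L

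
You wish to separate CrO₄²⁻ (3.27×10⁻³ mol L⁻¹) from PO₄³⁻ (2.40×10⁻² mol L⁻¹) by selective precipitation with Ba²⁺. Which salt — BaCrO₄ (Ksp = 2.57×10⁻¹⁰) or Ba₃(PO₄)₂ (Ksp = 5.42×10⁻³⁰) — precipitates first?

Ba₃(PO₄)₂

Each salt precipitates once Q = Ksp for that salt.
For BaCrO₄: [Ba²⁺] = (Ksp/[CrO₄²⁻]) = 7.86×10⁻⁸ mol L⁻¹
For Ba₃(PO₄)₂: [Ba²⁺] = (Ksp/[PO₄³⁻]^2)^(1/3) = 2.11×10⁻⁹ mol L⁻¹
The smaller threshold [Ba²⁺] is reached first, so Ba₃(PO₄)₂ precipitates first.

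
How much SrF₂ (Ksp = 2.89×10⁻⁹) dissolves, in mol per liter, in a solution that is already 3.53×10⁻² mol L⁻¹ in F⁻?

2.32×10⁻⁶ M

SrF₂(s) ⇌ Sr²⁺(aq) + 2 F⁻(aq)
The solution already contains F⁻ at 3.53×10⁻² mol L⁻¹. Let s be the molar solubility of SrF₂.
[F⁻] ≈ 3.53×10⁻² mol L⁻¹ (common ion dominates); [Sr²⁺] = s.
Ksp = [Sr²⁺][F⁻]^2 = s(3.53×10⁻²)^2
s = 2.89×10⁻⁹ / (3.53×10⁻²)^2 = 2.32×10⁻⁶
s = 2.32×10⁻⁶ mol L⁻¹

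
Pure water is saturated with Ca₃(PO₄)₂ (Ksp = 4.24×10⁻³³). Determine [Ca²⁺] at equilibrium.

3.94×10⁻⁷ M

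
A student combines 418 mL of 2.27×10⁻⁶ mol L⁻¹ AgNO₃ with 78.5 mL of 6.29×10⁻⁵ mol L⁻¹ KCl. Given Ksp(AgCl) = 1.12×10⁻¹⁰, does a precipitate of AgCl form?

Total volume after mixing = 418 + 78.5 = 496.5 mL.
[Ag⁺] = (2.27×10⁻⁶)(418)/496.5 = 1.91×10⁻⁶ mol L⁻¹
[Cl⁻] = (6.29×10⁻⁵)(78.5)/496.5 = 9.94×10⁻⁶ mol L⁻¹
Q = [Ag⁺][Cl⁻] = 1.90×10⁻¹¹
Q < Ksp (1.90×10⁻¹¹ vs 1.12×10⁻¹⁰); the solution remains unsaturated and no precipitate forms.

No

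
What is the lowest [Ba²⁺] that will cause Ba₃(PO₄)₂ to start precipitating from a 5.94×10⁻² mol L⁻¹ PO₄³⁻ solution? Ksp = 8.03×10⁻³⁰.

1.32×10⁻⁹ M

A salt starts to precipitate once the ion product Q reaches its Ksp.
Ba₃(PO₄)₂(s) ⇌ 3 Ba²⁺(aq) + 2 PO₄³⁻(aq)
Ksp = [Ba²⁺]^3[PO₄³⁻]^2 = [Ba²⁺]^3(5.94×10⁻²)^2
[Ba²⁺]^3 = 8.03×10⁻³⁰ / (5.94×10⁻²)^2 = 2.28×10⁻²⁷
[Ba²⁺] = 1.32×10⁻⁹ mol L⁻¹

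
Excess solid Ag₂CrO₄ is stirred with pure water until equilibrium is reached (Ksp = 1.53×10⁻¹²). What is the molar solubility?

Ag₂CrO₄(s) ⇌ 2 Ag⁺(aq) + CrO₄²⁻(aq)
Let s be the molar solubility. Then [Ag⁺] = 2s and [CrO₄²⁻] = s.
Ksp = [Ag⁺]^2[CrO₄²⁻] = (2s)^2 · s = 4s^3
4s^3 = 1.53×10⁻¹²  ⇒  s^3 = 3.83×10⁻¹³
Taking the 3rd root, s = 7.26×10⁻⁵ mol L⁻¹.

7.26×10⁻⁵ M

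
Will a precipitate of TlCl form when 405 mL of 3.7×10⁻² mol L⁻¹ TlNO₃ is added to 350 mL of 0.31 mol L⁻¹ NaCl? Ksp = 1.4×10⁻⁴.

Total volume after mixing = 405 + 350 = 755 mL.
[Tl⁺] = (3.7×10⁻²)(405)/755 = 2.0×10⁻² mol L⁻¹
[Cl⁻] = (0.31)(350)/755 = 0.14 mol L⁻¹
Q = [Tl⁺][Cl⁻] = 2.9×10⁻³
Q = 2.9×10⁻³ > Ksp = 1.4×10⁻⁴, so the solution is supersaturated and TlCl precipitates.

Yes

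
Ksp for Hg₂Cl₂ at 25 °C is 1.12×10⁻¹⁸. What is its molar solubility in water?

6.54×10⁻⁷ M

Hg₂Cl₂(s) ⇌ Hg₂²⁺(aq) + 2 Cl⁻(aq)
Let s be the molar solubility. Then [Hg₂²⁺] = s and [Cl⁻] = 2s.
Ksp = [Hg₂²⁺][Cl⁻]^2 = s · (2s)^2 = 4s^3
4s^3 = 1.12×10⁻¹⁸  ⇒  s^3 = 2.80×10⁻¹⁹
s = 6.54×10⁻⁷ mol/L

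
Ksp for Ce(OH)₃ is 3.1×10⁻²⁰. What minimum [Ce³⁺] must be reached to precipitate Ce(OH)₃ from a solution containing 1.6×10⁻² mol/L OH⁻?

7.6×10⁻¹⁵ M

The threshold for precipitation is Q = Ksp.
Ce(OH)₃(s) ⇌ Ce³⁺(aq) + 3 OH⁻(aq)
Ksp = [Ce³⁺][OH⁻]^3 = [Ce³⁺](1.6×10⁻²)^3
[Ce³⁺] = 3.1×10⁻²⁰ / (1.6×10⁻²)^3 = 7.6×10⁻¹⁵
[Ce³⁺] = 7.6×10⁻¹⁵ mol/L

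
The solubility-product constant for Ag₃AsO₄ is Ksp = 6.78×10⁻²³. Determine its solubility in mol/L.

Ag₃AsO₄(s) ⇌ 3 Ag⁺(aq) + AsO₄³⁻(aq)
Call the molar solubility s, so that [Ag⁺] = 3s and [AsO₄³⁻] = s.
Ksp = [Ag⁺]^3[AsO₄³⁻] = (3s)^3 · s = 27s^4
27s^4 = 6.78×10⁻²³  ⇒  s^4 = 2.51×10⁻²⁴
Taking the 4th root, s = 1.26×10⁻⁶ mol/L.

1.26×10⁻⁶ M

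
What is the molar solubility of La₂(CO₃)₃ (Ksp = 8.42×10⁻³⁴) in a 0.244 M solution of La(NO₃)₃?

La₂(CO₃)₃(s) ⇌ 2 La³⁺(aq) + 3 CO₃²⁻(aq)
The solution already contains La³⁺ at 0.244 M. Let s be the molar solubility of La₂(CO₃)₃.
[La³⁺] ≈ 0.244 M (common ion dominates); [CO₃²⁻] = 3s.
Ksp = [La³⁺]^2[CO₃²⁻]^3 = (0.244)^2(3s)^3
(3s)^3 = 8.42×10⁻³⁴ / (0.244)^2 = 1.41×10⁻³²
s = 8.06×10⁻¹² M

8.06×10⁻¹² M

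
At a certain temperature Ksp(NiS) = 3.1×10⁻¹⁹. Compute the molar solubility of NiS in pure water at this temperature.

5.6×10⁻¹⁰ M

NiS(s) ⇌ Ni²⁺(aq) + S²⁻(aq)
For each mole of NiS that dissolves per liter, [Ni²⁺] = s and [S²⁻] = s; let s denote this solubility.
Ksp = [Ni²⁺][S²⁻] = s · s = s^2
s^2 = 3.1×10⁻¹⁹
Taking the 2nd root, s = 5.6×10⁻¹⁰ M.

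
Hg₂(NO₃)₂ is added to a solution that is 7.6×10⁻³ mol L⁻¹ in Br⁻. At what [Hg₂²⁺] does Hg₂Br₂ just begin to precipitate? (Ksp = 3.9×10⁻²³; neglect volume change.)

Each salt precipitates once Q = Ksp for that salt.
Hg₂Br₂(s) ⇌ Hg₂²⁺(aq) + 2 Br⁻(aq)
Ksp = [Hg₂²⁺][Br⁻]^2 = [Hg₂²⁺](7.6×10⁻³)^2
[Hg₂²⁺] = 3.9×10⁻²³ / (7.6×10⁻³)^2 = 6.8×10⁻¹⁹
[Hg₂²⁺] = 6.8×10⁻¹⁹ mol L⁻¹

6.8×10⁻¹⁹ M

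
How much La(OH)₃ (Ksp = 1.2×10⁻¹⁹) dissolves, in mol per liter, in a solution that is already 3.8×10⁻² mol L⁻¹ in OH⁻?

La(OH)₃(s) ⇌ La³⁺(aq) + 3 OH⁻(aq)
OH⁻ is already present at 3.8×10⁻² mol L⁻¹. If s mol/L of La(OH)₃ dissolves, [La³⁺] = s while [OH⁻] ≈ 3.8×10⁻² mol L⁻¹.
Ksp = [La³⁺][OH⁻]^3 = s(3.8×10⁻²)^3
s = 1.2×10⁻¹⁹ / (3.8×10⁻²)^3 = 2.2×10⁻¹⁵
s = 2.2×10⁻¹⁵ mol L⁻¹

2.2×10⁻¹⁵ M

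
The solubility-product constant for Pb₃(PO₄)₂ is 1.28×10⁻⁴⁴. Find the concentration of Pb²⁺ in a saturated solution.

1.96×10⁻⁹ M

Pb₃(PO₄)₂(s) ⇌ 3 Pb²⁺(aq) + 2 PO₄³⁻(aq)
Call the molar solubility s, so that [Pb²⁺] = 3s and [PO₄³⁻] = 2s.
Ksp = [Pb²⁺]^3[PO₄³⁻]^2 = (3s)^3 · (2s)^2 = 108s^5 = 1.28×10⁻⁴⁴
s = 6.53×10⁻¹⁰ mol/L
[Pb²⁺] = 3s = 1.96×10⁻⁹ mol/L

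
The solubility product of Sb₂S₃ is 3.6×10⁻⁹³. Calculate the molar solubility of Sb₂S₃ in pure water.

Sb₂S₃(s) ⇌ 2 Sb³⁺(aq) + 3 S²⁻(aq)
If s mol/L of Sb₂S₃ dissolves, [Sb³⁺] = 2s and [S²⁻] = 3s.
Ksp = [Sb³⁺]^2[S²⁻]^3 = (2s)^2 · (3s)^3 = 108s^5
108s^5 = 3.6×10⁻⁹³  ⇒  s^5 = 3.3×10⁻⁹⁵
s = (3.3×10⁻⁹⁵)^(1/5) = 1.3×10⁻¹⁹ M

1.3×10⁻¹⁹ M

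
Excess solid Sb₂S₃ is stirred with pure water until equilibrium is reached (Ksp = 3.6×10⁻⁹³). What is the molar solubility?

1.3×10⁻¹⁹ M

Sb₂S₃(s) ⇌ 2 Sb³⁺(aq) + 3 S²⁻(aq)
For each mole of Sb₂S₃ that dissolves per liter, [Sb³⁺] = 2s and [S²⁻] = 3s; let s denote this solubility.
Ksp = [Sb³⁺]^2[S²⁻]^3 = (2s)^2 · (3s)^3 = 108s^5
108s^5 = 3.6×10⁻⁹³  ⇒  s^5 = 3.3×10⁻⁹⁵
s = 1.3×10⁻¹⁹ mol/L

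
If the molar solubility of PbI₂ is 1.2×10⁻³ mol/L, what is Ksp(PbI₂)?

Ksp = 6.9×10⁻⁹

PbI₂(s) ⇌ Pb²⁺(aq) + 2 I⁻(aq)
Let s be the molar solubility. Then [Pb²⁺] = s and [I⁻] = 2s.
Ksp = [Pb²⁺][I⁻]^2 = s · (2s)^2 = 4s^3
Ksp = 4 × (1.2×10⁻³)^3 = 6.9×10⁻⁹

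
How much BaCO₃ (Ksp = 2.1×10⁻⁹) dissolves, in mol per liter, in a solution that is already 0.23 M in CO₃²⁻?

BaCO₃(s) ⇌ Ba²⁺(aq) + CO₃²⁻(aq)
With CO₃²⁻ already at 0.23 M and s small, take [CO₃²⁻] ≈ 0.23 M and [Ba²⁺] = s.
Ksp = [Ba²⁺][CO₃²⁻] = s(0.23)
s = 2.1×10⁻⁹ / (0.23) = 9.1×10⁻⁹
s = 9.1×10⁻⁹ M

9.1×10⁻⁹ M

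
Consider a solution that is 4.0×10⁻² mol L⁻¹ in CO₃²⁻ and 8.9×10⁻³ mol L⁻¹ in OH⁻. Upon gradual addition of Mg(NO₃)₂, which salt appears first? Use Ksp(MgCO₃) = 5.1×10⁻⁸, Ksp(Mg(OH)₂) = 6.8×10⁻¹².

Mg(OH)₂

The threshold for precipitation is Q = Ksp.
For MgCO₃: [Mg²⁺] = (Ksp/[CO₃²⁻]) = 1.3×10⁻⁶ mol L⁻¹
For Mg(OH)₂: [Mg²⁺] = (Ksp/[OH⁻]^2) = 8.6×10⁻⁸ mol L⁻¹
Since Mg(OH)₂ needs less Mg²⁺ to reach saturation, it precipitates first.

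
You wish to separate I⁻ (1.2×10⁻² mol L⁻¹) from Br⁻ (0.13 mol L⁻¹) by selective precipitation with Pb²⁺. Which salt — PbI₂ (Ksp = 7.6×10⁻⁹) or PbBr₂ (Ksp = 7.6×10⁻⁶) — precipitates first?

PbI₂

A salt starts to precipitate once the ion product Q reaches its Ksp.
For PbI₂: [Pb²⁺] = (Ksp/[I⁻]^2) = 5.3×10⁻⁵ mol L⁻¹
For PbBr₂: [Pb²⁺] = (Ksp/[Br⁻]^2) = 4.5×10⁻⁴ mol L⁻¹
Since PbI₂ needs less Pb²⁺ to reach saturation, it precipitates first.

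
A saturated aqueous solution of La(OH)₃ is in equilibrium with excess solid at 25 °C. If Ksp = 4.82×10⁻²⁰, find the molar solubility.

6.50×10⁻⁶ M

La(OH)₃(s) ⇌ La³⁺(aq) + 3 OH⁻(aq)
Let s be the molar solubility. Then [La³⁺] = s and [OH⁻] = 3s.
Ksp = [La³⁺][OH⁻]^3 = s · (3s)^3 = 27s^4
27s^4 = 4.82×10⁻²⁰  ⇒  s^4 = 1.79×10⁻²¹
s = 6.50×10⁻⁶ M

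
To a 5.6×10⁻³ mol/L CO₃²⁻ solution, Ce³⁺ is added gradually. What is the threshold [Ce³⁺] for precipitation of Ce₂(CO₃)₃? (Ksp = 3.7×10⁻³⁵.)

1.5×10⁻¹⁴ M

Each salt precipitates once Q = Ksp for that salt.
Ce₂(CO₃)₃(s) ⇌ 2 Ce³⁺(aq) + 3 CO₃²⁻(aq)
Ksp = [Ce³⁺]^2[CO₃²⁻]^3 = [Ce³⁺]^2(5.6×10⁻³)^3
[Ce³⁺]^2 = 3.7×10⁻³⁵ / (5.6×10⁻³)^3 = 2.1×10⁻²⁸
[Ce³⁺] = 1.5×10⁻¹⁴ mol/L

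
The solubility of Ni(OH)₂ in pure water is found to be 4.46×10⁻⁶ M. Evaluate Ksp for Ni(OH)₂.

Ksp = 3.55×10⁻¹⁶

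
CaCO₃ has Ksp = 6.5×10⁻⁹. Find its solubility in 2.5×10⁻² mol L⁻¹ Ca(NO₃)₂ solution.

CaCO₃(s) ⇌ Ca²⁺(aq) + CO₃²⁻(aq)
With Ca²⁺ already at 2.5×10⁻² mol L⁻¹ and s small, take [Ca²⁺] ≈ 2.5×10⁻² mol L⁻¹ and [CO₃²⁻] = s.
Ksp = [Ca²⁺][CO₃²⁻] = (2.5×10⁻²)s
s = 6.5×10⁻⁹ / (2.5×10⁻²) = 2.6×10⁻⁷
s = 2.6×10⁻⁷ mol L⁻¹

2.6×10⁻⁷ M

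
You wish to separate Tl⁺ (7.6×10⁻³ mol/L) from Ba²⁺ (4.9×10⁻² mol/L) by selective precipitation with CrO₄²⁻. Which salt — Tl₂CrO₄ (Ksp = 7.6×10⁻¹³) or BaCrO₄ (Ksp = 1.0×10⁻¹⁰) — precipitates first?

Precipitation of each salt begins when its ion product equals Ksp.
For Tl₂CrO₄: [CrO₄²⁻] = (Ksp/[Tl⁺]^2) = 1.3×10⁻⁸ mol/L
For BaCrO₄: [CrO₄²⁻] = (Ksp/[Ba²⁺]) = 2.0×10⁻⁹ mol/L
The smaller threshold [CrO₄²⁻] is reached first, so BaCrO₄ precipitates first.

BaCrO₄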